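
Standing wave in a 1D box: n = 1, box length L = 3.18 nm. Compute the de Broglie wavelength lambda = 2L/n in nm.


lambda = 2L / n
= 2 * 3.18 / 1
= 6.36 / 1
= 6.36 nm

6.36


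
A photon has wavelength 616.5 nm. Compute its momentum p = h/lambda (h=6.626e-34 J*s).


p = h / lambda
= 6.626e-34 / (616.5e-9)
= 6.626e-34 / 6.1650e-07
= 1.0748e-27 kg*m/s

1.0748e-27


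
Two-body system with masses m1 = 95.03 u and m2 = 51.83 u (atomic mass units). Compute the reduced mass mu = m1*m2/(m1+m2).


mu = m1 * m2 / (m1 + m2)
= 95.03 * 51.83 / (95.03 + 51.83)
= 4925.4049 / 146.86
= 33.5381 u

33.5381


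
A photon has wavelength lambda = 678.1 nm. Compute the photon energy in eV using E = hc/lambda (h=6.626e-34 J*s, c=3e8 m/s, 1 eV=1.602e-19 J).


E = hc / lambda
= (6.626e-34)(3e8) / (678.1e-9)
= 1.9878e-25 / 6.7810e-07
= 2.9314e-19 J
Converting to eV: 2.9314e-19 / 1.602e-19
= 1.8299 eV

1.8299


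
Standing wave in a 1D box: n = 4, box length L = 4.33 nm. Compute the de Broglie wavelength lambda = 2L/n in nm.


lambda = 2L / n
= 2 * 4.33 / 4
= 8.66 / 4
= 2.165 nm

2.165


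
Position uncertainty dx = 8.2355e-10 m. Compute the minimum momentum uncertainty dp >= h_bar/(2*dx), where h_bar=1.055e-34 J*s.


dp = h_bar / (2 * dx)
= 1.055e-34 / (2 * 8.2355e-10)
= 1.055e-34 / 1.6471e-09
= 6.4052e-26 kg*m/s

6.4052e-26


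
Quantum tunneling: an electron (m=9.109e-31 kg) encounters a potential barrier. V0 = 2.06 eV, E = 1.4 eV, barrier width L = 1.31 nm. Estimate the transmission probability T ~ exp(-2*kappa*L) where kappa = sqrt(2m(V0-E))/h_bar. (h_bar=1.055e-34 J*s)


V0 - E = 0.66 eV = 1.0573e-19 J
kappa = sqrt(2 * m * (V0-E)) / h_bar
= sqrt(2 * 9.109e-31 * 1.0573e-19) / 1.055e-34
= 4.1601e+09 /m
2*kappa*L = 2 * 4.1601e+09 * 1.31e-9
= 10.8994
T = exp(-10.8994) = 1.846940e-05

1.846940e-05


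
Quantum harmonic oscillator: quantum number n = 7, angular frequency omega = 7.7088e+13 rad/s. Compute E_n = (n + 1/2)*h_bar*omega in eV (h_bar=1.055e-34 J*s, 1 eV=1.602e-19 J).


E = (n + 1/2) * h_bar * omega
= (7 + 0.5) * 1.055e-34 * 7.7088e+13
= 7.5 * 8.1328e-21
= 6.0996e-20 J
= 0.3807 eV

0.3807


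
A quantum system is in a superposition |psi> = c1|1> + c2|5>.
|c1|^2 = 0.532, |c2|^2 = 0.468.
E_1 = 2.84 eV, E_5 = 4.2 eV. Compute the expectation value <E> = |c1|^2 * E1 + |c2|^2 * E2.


<E> = |c1|^2 * E1 + |c2|^2 * E2
= 0.532 * 2.84 + 0.468 * 4.2
= 1.5109 + 1.9656
= 3.4765 eV

3.4765


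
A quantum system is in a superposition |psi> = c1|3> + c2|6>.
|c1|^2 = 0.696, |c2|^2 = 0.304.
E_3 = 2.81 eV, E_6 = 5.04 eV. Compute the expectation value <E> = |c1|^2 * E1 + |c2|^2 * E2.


<E> = |c1|^2 * E1 + |c2|^2 * E2
= 0.696 * 2.81 + 0.304 * 5.04
= 1.9558 + 1.5322
= 3.4879 eV

3.4879


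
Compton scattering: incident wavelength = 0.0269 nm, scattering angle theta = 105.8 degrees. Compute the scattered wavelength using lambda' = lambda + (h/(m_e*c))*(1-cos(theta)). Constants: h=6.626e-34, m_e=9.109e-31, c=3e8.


Compton wavelength: h/(m_e*c) = 2.4247e-12 m
d_lambda = 2.4247e-12 * (1 - cos(105.8 deg))
= 2.4247e-12 * 1.27228
= 3.0849e-12 m = 0.003085 nm
lambda' = 0.0269 + 0.003085
= 0.029985 nm

0.029985


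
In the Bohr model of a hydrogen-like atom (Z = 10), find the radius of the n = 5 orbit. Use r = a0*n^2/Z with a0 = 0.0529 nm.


r = a0 * n^2 / Z
= 0.0529 * 5^2 / 10
= 0.0529 * 25 / 10
= 0.1323 nm

0.1323


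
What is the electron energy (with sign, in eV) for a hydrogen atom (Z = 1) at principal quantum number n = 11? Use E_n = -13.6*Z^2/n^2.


E_n = -13.6 * Z^2 / n^2
= -13.6 * 1^2 / 11^2
= -13.6 * 1 / 121
= -0.1124 eV

-0.1124


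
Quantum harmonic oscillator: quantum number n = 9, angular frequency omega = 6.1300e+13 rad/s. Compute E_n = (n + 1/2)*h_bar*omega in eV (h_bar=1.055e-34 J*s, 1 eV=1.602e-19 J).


E = (n + 1/2) * h_bar * omega
= (9 + 0.5) * 1.055e-34 * 6.1300e+13
= 9.5 * 6.4671e-21
= 6.1438e-20 J
= 0.3835 eV

0.3835


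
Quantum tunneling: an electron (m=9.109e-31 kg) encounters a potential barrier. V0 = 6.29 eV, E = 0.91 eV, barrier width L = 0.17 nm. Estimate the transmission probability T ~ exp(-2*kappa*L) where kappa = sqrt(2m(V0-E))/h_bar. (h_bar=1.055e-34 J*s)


V0 - E = 5.38 eV = 8.6188e-19 J
kappa = sqrt(2 * m * (V0-E)) / h_bar
= sqrt(2 * 9.109e-31 * 8.6188e-19) / 1.055e-34
= 1.1877e+10 /m
2*kappa*L = 2 * 1.1877e+10 * 0.17e-9
= 4.0383
T = exp(-4.0383) = 1.762731e-02

1.762731e-02


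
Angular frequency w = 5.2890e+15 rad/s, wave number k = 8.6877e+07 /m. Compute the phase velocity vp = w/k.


vp = w / k
= 5.2890e+15 / 8.6877e+07
= 6.0879e+07 m/s

6.0879e+07


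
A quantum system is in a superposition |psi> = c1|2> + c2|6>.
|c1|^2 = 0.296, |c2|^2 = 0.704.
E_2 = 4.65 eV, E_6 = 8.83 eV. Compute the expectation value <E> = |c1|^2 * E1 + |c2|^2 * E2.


<E> = |c1|^2 * E1 + |c2|^2 * E2
= 0.296 * 4.65 + 0.704 * 8.83
= 1.3764 + 6.2163
= 7.5927 eV

7.5927


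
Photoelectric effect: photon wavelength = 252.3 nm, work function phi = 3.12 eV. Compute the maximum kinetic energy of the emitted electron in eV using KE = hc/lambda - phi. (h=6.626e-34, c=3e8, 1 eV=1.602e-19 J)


E_photon = hc / lambda
= (6.626e-34)(3e8) / (252.3e-9)
= 7.8787e-19 J
= 4.918 eV
KE = E_photon - phi
= 4.918 - 3.12
= 1.798 eV

1.798


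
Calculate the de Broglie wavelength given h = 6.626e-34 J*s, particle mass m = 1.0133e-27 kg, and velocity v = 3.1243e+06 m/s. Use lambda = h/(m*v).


lambda = h / (m * v)
= 6.626e-34 / (1.0133e-27 * 3.1243e+06)
= 6.626e-34 / 3.1659e-21
= 2.0930e-13 m

2.0930e-13


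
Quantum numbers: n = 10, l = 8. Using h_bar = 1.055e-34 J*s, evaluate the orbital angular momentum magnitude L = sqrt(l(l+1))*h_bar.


L = sqrt(l*(l+1)) * h_bar
= sqrt(8 * 9) * 1.055e-34
= sqrt(72) * 1.055e-34
= 8.4853 * 1.055e-34
= 8.9520e-34 J*s

8.9520e-34


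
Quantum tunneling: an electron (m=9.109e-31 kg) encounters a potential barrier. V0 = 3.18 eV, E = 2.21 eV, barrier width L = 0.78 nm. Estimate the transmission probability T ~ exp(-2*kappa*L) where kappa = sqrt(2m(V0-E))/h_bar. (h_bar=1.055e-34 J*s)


V0 - E = 0.97 eV = 1.5539e-19 J
kappa = sqrt(2 * m * (V0-E)) / h_bar
= sqrt(2 * 9.109e-31 * 1.5539e-19) / 1.055e-34
= 5.0433e+09 /m
2*kappa*L = 2 * 5.0433e+09 * 0.78e-9
= 7.8676
T = exp(-7.8676) = 3.829708e-04

3.829708e-04


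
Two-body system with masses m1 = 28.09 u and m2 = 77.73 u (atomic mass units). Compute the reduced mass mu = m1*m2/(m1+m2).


mu = m1 * m2 / (m1 + m2)
= 28.09 * 77.73 / (28.09 + 77.73)
= 2183.4357 / 105.82
= 20.6335 u

20.6335


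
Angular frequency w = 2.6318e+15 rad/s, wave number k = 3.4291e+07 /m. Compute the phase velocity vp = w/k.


vp = w / k
= 2.6318e+15 / 3.4291e+07
= 7.6749e+07 m/s

7.6749e+07


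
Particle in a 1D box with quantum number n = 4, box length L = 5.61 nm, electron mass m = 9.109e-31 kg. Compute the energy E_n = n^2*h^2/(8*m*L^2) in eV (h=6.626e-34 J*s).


E = n^2 * h^2 / (8 * m * L^2)
= 4^2 * (6.626e-34)^2 / (8 * 9.109e-31 * (5.61e-9)^2)
= 16 * 4.3904e-67 / (8 * 9.109e-31 * 3.1472e-17)
= 3.0629e-20 J
= 0.1912 eV

0.1912


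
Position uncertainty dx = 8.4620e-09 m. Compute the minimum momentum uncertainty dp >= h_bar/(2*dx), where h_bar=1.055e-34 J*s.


dp = h_bar / (2 * dx)
= 1.055e-34 / (2 * 8.4620e-09)
= 1.055e-34 / 1.6924e-08
= 6.2338e-27 kg*m/s

6.2338e-27


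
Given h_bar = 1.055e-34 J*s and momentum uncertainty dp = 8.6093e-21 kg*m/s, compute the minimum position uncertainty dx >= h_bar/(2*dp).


dx = h_bar / (2 * dp)
= 1.055e-34 / (2 * 8.6093e-21)
= 1.055e-34 / 1.7219e-20
= 6.1271e-15 m

6.1271e-15


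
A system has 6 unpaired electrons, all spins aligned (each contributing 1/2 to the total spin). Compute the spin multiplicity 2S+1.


Total spin S = N * (1/2) = 6 * 0.5 = 3.0
Spin multiplicity = 2S + 1
= 2 * 3.0 + 1
= 7

7


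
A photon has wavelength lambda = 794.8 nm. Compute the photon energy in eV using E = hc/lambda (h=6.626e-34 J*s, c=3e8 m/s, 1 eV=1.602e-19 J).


E = hc / lambda
= (6.626e-34)(3e8) / (794.8e-9)
= 1.9878e-25 / 7.9480e-07
= 2.5010e-19 J
Converting to eV: 2.5010e-19 / 1.602e-19
= 1.5612 eV

1.5612


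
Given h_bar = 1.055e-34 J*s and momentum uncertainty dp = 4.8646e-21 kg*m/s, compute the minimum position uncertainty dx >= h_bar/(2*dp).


dx = h_bar / (2 * dp)
= 1.055e-34 / (2 * 4.8646e-21)
= 1.055e-34 / 9.7292e-21
= 1.0844e-14 m

1.0844e-14


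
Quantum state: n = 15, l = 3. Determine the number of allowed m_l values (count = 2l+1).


m_l ranges from -l to +l in integer steps
So m_l goes from -3 to +3
Count = 2l + 1 = 2*3 + 1
= 7

7


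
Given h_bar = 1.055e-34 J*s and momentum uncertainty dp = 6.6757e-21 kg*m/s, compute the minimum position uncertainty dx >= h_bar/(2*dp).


dx = h_bar / (2 * dp)
= 1.055e-34 / (2 * 6.6757e-21)
= 1.055e-34 / 1.3351e-20
= 7.9018e-15 m

7.9018e-15


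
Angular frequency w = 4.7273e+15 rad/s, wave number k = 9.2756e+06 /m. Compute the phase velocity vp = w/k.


vp = w / k
= 4.7273e+15 / 9.2756e+06
= 5.0965e+08 m/s

5.0965e+08


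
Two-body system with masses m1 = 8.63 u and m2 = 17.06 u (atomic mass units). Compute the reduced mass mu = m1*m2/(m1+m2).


mu = m1 * m2 / (m1 + m2)
= 8.63 * 17.06 / (8.63 + 17.06)
= 147.2278 / 25.69
= 5.7309 u

5.7309


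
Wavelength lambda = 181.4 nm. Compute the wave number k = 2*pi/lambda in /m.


k = 2 * pi / lambda
= 6.2832 / (181.4e-9)
= 6.2832 / 1.8140e-07
= 3.4637e+07 /m

3.4637e+07


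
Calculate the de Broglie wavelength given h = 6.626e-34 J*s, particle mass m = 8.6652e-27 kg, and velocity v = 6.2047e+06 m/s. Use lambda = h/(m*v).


lambda = h / (m * v)
= 6.626e-34 / (8.6652e-27 * 6.2047e+06)
= 6.626e-34 / 5.3765e-20
= 1.2324e-14 m

1.2324e-14


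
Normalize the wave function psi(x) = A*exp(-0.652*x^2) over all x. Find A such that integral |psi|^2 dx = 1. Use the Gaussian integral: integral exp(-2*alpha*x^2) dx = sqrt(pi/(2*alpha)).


integral |psi|^2 dx = A^2 * sqrt(pi/(2*alpha)) = 1
A^2 = sqrt(2*alpha/pi)
= sqrt(2 * 0.652 / pi)
= 0.644264
A = sqrt(0.644264)
= 0.8027

0.8027


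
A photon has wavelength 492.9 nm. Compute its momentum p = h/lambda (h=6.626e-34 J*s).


p = h / lambda
= 6.626e-34 / (492.9e-9)
= 6.626e-34 / 4.9290e-07
= 1.3443e-27 kg*m/s

1.3443e-27


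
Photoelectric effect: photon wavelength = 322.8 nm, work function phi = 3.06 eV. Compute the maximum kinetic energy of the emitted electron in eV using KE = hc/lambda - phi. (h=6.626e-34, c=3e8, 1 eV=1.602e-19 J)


E_photon = hc / lambda
= (6.626e-34)(3e8) / (322.8e-9)
= 6.1580e-19 J
= 3.8439 eV
KE = E_photon - phi
= 3.8439 - 3.06
= 0.7839 eV

0.7839


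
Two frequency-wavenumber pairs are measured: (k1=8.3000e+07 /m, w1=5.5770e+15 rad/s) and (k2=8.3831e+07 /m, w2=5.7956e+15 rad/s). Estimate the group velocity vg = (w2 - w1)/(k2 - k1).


vg = (w2 - w1) / (k2 - k1)
= (5.7956e+15 - 5.5770e+15) / (8.3831e+07 - 8.3000e+07)
= 2.1860e+14 / 8.3100e+05
= 2.6306e+08 m/s

2.6306e+08


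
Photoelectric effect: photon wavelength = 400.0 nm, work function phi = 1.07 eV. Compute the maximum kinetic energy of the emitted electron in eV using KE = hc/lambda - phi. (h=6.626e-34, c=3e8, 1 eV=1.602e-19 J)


E_photon = hc / lambda
= (6.626e-34)(3e8) / (400.0e-9)
= 4.9695e-19 J
= 3.1021 eV
KE = E_photon - phi
= 3.1021 - 1.07
= 2.0321 eV

2.0321


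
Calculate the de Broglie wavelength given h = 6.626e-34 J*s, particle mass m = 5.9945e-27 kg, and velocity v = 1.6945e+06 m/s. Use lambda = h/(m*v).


lambda = h / (m * v)
= 6.626e-34 / (5.9945e-27 * 1.6945e+06)
= 6.626e-34 / 1.0158e-20
= 6.5231e-14 m

6.5231e-14


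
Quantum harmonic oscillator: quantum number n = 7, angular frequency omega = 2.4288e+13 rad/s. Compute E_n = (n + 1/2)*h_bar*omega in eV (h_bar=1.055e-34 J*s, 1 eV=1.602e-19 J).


E = (n + 1/2) * h_bar * omega
= (7 + 0.5) * 1.055e-34 * 2.4288e+13
= 7.5 * 2.5624e-21
= 1.9218e-20 J
= 0.12 eV

0.12


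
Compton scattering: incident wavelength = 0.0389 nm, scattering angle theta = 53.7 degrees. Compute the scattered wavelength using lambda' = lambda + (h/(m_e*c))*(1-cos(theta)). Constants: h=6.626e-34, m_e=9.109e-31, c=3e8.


Compton wavelength: h/(m_e*c) = 2.4247e-12 m
d_lambda = 2.4247e-12 * (1 - cos(53.7 deg))
= 2.4247e-12 * 0.407987
= 9.8925e-13 m = 0.000989 nm
lambda' = 0.0389 + 0.000989
= 0.039889 nm

0.039889


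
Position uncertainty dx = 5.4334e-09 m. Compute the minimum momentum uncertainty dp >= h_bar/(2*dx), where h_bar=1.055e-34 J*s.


dp = h_bar / (2 * dx)
= 1.055e-34 / (2 * 5.4334e-09)
= 1.055e-34 / 1.0867e-08
= 9.7085e-27 kg*m/s

9.7085e-27


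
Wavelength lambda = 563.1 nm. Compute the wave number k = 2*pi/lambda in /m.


k = 2 * pi / lambda
= 6.2832 / (563.1e-9)
= 6.2832 / 5.6310e-07
= 1.1158e+07 /m

1.1158e+07


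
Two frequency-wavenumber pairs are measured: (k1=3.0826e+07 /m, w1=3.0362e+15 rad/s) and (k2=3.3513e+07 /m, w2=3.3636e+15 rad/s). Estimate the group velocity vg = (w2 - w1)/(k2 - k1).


vg = (w2 - w1) / (k2 - k1)
= (3.3636e+15 - 3.0362e+15) / (3.3513e+07 - 3.0826e+07)
= 3.2740e+14 / 2.6870e+06
= 1.2185e+08 m/s

1.2185e+08


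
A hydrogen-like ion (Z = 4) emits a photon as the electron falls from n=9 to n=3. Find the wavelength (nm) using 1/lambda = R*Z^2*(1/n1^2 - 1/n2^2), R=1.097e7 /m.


1/lambda = R * Z^2 * (1/n1^2 - 1/n2^2)
= 1.097e7 * 4^2 * (1/3^2 - 1/9^2)
= 1.097e7 * 16 * (0.111111 - 0.012346)
= 1.7335e+07 /m
lambda = 1 / 1.7335e+07
= 57.6857 nm

57.6857


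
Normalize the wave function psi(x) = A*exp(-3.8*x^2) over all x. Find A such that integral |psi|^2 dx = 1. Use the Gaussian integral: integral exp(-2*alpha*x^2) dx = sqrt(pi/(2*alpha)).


integral |psi|^2 dx = A^2 * sqrt(pi/(2*alpha)) = 1
A^2 = sqrt(2*alpha/pi)
= sqrt(2 * 3.8 / pi)
= 1.555363
A = sqrt(1.555363)
= 1.2471

1.2471


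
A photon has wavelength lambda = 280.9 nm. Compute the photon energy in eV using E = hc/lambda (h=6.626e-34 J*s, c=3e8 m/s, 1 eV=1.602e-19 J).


E = hc / lambda
= (6.626e-34)(3e8) / (280.9e-9)
= 1.9878e-25 / 2.8090e-07
= 7.0765e-19 J
Converting to eV: 7.0765e-19 / 1.602e-19
= 4.4173 eV

4.4173


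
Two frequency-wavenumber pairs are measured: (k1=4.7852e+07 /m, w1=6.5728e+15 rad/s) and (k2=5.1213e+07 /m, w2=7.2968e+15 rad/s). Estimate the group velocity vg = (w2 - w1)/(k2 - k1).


vg = (w2 - w1) / (k2 - k1)
= (7.2968e+15 - 6.5728e+15) / (5.1213e+07 - 4.7852e+07)
= 7.2400e+14 / 3.3610e+06
= 2.1541e+08 m/s

2.1541e+08


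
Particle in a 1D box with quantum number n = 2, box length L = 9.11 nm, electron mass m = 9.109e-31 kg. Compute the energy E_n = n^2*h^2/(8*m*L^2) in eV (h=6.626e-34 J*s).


E = n^2 * h^2 / (8 * m * L^2)
= 2^2 * (6.626e-34)^2 / (8 * 9.109e-31 * (9.11e-9)^2)
= 4 * 4.3904e-67 / (8 * 9.109e-31 * 8.2992e-17)
= 2.9038e-21 J
= 0.0181 eV

0.0181


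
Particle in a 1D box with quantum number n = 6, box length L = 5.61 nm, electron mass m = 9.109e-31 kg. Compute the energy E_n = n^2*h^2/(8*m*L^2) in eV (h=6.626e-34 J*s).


E = n^2 * h^2 / (8 * m * L^2)
= 6^2 * (6.626e-34)^2 / (8 * 9.109e-31 * (5.61e-9)^2)
= 36 * 4.3904e-67 / (8 * 9.109e-31 * 3.1472e-17)
= 6.8916e-20 J
= 0.4302 eV

0.4302


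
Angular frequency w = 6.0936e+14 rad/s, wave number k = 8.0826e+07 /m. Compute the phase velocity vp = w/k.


vp = w / k
= 6.0936e+14 / 8.0826e+07
= 7.5392e+06 m/s

7.5392e+06


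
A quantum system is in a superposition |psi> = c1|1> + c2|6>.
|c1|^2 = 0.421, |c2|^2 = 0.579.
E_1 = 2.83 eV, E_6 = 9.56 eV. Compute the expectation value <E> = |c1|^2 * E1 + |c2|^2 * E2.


<E> = |c1|^2 * E1 + |c2|^2 * E2
= 0.421 * 2.83 + 0.579 * 9.56
= 1.1914 + 5.5352
= 6.7267 eV

6.7267


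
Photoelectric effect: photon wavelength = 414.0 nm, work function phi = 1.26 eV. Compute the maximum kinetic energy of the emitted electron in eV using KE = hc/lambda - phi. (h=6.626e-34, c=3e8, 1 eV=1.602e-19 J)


E_photon = hc / lambda
= (6.626e-34)(3e8) / (414.0e-9)
= 4.8014e-19 J
= 2.9972 eV
KE = E_photon - phi
= 2.9972 - 1.26
= 1.7372 eV

1.7372


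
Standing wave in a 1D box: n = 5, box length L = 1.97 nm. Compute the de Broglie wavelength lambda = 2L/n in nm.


lambda = 2L / n
= 2 * 1.97 / 5
= 3.94 / 5
= 0.788 nm

0.788


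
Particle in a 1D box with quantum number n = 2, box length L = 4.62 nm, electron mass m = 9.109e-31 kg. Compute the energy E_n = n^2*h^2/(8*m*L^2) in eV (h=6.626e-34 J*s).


E = n^2 * h^2 / (8 * m * L^2)
= 2^2 * (6.626e-34)^2 / (8 * 9.109e-31 * (4.62e-9)^2)
= 4 * 4.3904e-67 / (8 * 9.109e-31 * 2.1344e-17)
= 1.1291e-20 J
= 0.0705 eV

0.0705


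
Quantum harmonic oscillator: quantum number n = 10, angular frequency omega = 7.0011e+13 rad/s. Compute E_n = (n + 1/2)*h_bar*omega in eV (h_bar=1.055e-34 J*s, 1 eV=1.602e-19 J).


E = (n + 1/2) * h_bar * omega
= (10 + 0.5) * 1.055e-34 * 7.0011e+13
= 10.5 * 7.3862e-21
= 7.7555e-20 J
= 0.4841 eV

0.4841


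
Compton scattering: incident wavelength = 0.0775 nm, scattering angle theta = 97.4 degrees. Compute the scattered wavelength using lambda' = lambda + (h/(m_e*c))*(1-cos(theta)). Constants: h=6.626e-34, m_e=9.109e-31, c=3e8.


Compton wavelength: h/(m_e*c) = 2.4247e-12 m
d_lambda = 2.4247e-12 * (1 - cos(97.4 deg))
= 2.4247e-12 * 1.128796
= 2.7370e-12 m = 0.002737 nm
lambda' = 0.0775 + 0.002737
= 0.080237 nm

0.080237


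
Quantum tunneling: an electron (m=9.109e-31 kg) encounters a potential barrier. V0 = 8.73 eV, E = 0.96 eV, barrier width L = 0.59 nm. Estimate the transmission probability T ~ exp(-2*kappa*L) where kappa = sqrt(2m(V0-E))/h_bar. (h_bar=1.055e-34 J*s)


V0 - E = 7.77 eV = 1.2448e-18 J
kappa = sqrt(2 * m * (V0-E)) / h_bar
= sqrt(2 * 9.109e-31 * 1.2448e-18) / 1.055e-34
= 1.4274e+10 /m
2*kappa*L = 2 * 1.4274e+10 * 0.59e-9
= 16.8431
T = exp(-16.8431) = 4.843293e-08

4.843293e-08


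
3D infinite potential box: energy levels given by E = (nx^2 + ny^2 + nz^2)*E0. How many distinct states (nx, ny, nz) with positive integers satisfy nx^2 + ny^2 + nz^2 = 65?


Enumerate all (nx, ny, nz) with nx^2 + ny^2 + nz^2 = 65:
(2,5,6)
(2,6,5)
(5,2,6)
(5,6,2)
(6,2,5)
(6,5,2)
Total degeneracy = 6

6


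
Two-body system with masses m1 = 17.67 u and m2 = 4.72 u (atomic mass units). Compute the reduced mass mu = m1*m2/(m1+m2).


mu = m1 * m2 / (m1 + m2)
= 17.67 * 4.72 / (17.67 + 4.72)
= 83.4024 / 22.39
= 3.725 u

3.725


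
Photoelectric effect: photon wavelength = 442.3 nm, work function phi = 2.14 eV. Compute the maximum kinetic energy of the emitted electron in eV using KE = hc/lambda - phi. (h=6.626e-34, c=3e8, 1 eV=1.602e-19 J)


E_photon = hc / lambda
= (6.626e-34)(3e8) / (442.3e-9)
= 4.4942e-19 J
= 2.8054 eV
KE = E_photon - phi
= 2.8054 - 2.14
= 0.6654 eV

0.6654


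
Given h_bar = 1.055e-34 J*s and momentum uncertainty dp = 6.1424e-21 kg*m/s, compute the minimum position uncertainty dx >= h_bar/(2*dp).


dx = h_bar / (2 * dp)
= 1.055e-34 / (2 * 6.1424e-21)
= 1.055e-34 / 1.2285e-20
= 8.5878e-15 m

8.5878e-15


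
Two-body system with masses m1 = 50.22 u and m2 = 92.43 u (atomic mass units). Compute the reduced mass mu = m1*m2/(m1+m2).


mu = m1 * m2 / (m1 + m2)
= 50.22 * 92.43 / (50.22 + 92.43)
= 4641.8346 / 142.65
= 32.54 u

32.54


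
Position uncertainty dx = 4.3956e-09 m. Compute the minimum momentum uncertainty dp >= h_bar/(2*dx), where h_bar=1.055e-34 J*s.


dp = h_bar / (2 * dx)
= 1.055e-34 / (2 * 4.3956e-09)
= 1.055e-34 / 8.7912e-09
= 1.2001e-26 kg*m/s

1.2001e-26


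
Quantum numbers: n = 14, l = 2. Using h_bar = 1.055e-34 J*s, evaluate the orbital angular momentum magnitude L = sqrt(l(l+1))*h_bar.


L = sqrt(l*(l+1)) * h_bar
= sqrt(2 * 3) * 1.055e-34
= sqrt(6) * 1.055e-34
= 2.4495 * 1.055e-34
= 2.5842e-34 J*s

2.5842e-34


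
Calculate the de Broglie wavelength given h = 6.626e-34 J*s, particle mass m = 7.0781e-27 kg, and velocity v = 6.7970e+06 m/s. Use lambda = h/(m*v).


lambda = h / (m * v)
= 6.626e-34 / (7.0781e-27 * 6.7970e+06)
= 6.626e-34 / 4.8110e-20
= 1.3773e-14 m

1.3773e-14


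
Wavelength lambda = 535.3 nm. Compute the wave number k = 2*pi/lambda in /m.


k = 2 * pi / lambda
= 6.2832 / (535.3e-9)
= 6.2832 / 5.3530e-07
= 1.1738e+07 /m

1.1738e+07


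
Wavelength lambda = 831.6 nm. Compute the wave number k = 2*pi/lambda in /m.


k = 2 * pi / lambda
= 6.2832 / (831.6e-9)
= 6.2832 / 8.3160e-07
= 7.5555e+06 /m

7.5555e+06


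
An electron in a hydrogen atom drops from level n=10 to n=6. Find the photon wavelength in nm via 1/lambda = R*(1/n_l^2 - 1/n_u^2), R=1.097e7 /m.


1/lambda = R * (1/n_l^2 - 1/n_u^2)
= 1.097e7 * (1/6^2 - 1/10^2)
= 1.097e7 * (0.027778 - 0.01)
= 1.097e7 * 0.017778
= 1.9502e+05 /m
lambda = 1 / 1.9502e+05 = 5127.6208 nm

5127.6208


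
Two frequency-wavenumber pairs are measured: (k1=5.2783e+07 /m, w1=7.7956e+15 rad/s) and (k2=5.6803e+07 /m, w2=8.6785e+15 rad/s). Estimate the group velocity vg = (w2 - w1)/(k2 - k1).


vg = (w2 - w1) / (k2 - k1)
= (8.6785e+15 - 7.7956e+15) / (5.6803e+07 - 5.2783e+07)
= 8.8290e+14 / 4.0200e+06
= 2.1963e+08 m/s

2.1963e+08


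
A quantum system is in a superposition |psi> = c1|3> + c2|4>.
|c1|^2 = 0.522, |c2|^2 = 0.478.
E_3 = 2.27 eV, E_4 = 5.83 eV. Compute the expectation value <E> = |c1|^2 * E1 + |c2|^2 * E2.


<E> = |c1|^2 * E1 + |c2|^2 * E2
= 0.522 * 2.27 + 0.478 * 5.83
= 1.1849 + 2.7867
= 3.9717 eV

3.9717


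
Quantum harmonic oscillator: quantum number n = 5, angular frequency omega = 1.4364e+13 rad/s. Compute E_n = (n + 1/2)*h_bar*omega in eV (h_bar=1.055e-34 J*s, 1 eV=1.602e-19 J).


E = (n + 1/2) * h_bar * omega
= (5 + 0.5) * 1.055e-34 * 1.4364e+13
= 5.5 * 1.5154e-21
= 8.3347e-21 J
= 0.052 eV

0.052


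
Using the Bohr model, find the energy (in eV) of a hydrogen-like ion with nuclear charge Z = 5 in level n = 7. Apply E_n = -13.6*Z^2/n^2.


E_n = -13.6 * Z^2 / n^2
= -13.6 * 5^2 / 7^2
= -13.6 * 25 / 49
= -6.9388 eV

-6.9388


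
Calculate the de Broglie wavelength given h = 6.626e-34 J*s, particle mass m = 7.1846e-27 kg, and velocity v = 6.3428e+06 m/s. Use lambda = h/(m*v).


lambda = h / (m * v)
= 6.626e-34 / (7.1846e-27 * 6.3428e+06)
= 6.626e-34 / 4.5570e-20
= 1.4540e-14 m

1.4540e-14


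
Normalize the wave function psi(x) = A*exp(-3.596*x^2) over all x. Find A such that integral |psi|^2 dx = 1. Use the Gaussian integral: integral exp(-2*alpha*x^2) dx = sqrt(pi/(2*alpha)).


integral |psi|^2 dx = A^2 * sqrt(pi/(2*alpha)) = 1
A^2 = sqrt(2*alpha/pi)
= sqrt(2 * 3.596 / pi)
= 1.513038
A = sqrt(1.513038)
= 1.2301

1.2301


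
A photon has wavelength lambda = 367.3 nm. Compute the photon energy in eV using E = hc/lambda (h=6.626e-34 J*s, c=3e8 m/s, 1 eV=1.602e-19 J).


E = hc / lambda
= (6.626e-34)(3e8) / (367.3e-9)
= 1.9878e-25 / 3.6730e-07
= 5.4119e-19 J
Converting to eV: 5.4119e-19 / 1.602e-19
= 3.3782 eV

3.3782


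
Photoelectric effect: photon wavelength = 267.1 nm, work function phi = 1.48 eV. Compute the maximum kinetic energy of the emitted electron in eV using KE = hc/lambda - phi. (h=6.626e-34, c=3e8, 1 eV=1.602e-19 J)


E_photon = hc / lambda
= (6.626e-34)(3e8) / (267.1e-9)
= 7.4422e-19 J
= 4.6455 eV
KE = E_photon - phi
= 4.6455 - 1.48
= 3.1655 eV

3.1655


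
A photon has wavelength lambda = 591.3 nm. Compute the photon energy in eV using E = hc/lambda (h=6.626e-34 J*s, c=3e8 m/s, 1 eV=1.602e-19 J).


E = hc / lambda
= (6.626e-34)(3e8) / (591.3e-9)
= 1.9878e-25 / 5.9130e-07
= 3.3617e-19 J
Converting to eV: 3.3617e-19 / 1.602e-19
= 2.0985 eV

2.0985


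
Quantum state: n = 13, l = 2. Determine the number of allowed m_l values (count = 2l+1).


m_l ranges from -l to +l in integer steps
So m_l goes from -2 to +2
Count = 2l + 1 = 2*2 + 1
= 5

5


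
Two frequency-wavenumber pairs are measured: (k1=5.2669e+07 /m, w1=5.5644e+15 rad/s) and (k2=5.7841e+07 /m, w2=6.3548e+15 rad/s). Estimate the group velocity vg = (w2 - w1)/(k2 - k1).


vg = (w2 - w1) / (k2 - k1)
= (6.3548e+15 - 5.5644e+15) / (5.7841e+07 - 5.2669e+07)
= 7.9040e+14 / 5.1720e+06
= 1.5282e+08 m/s

1.5282e+08


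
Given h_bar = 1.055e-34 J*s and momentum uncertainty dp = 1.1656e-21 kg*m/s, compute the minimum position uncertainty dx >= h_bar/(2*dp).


dx = h_bar / (2 * dp)
= 1.055e-34 / (2 * 1.1656e-21)
= 1.055e-34 / 2.3312e-21
= 4.5256e-14 m

4.5256e-14


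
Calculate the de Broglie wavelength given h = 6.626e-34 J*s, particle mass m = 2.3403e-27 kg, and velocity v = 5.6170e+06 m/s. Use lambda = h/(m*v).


lambda = h / (m * v)
= 6.626e-34 / (2.3403e-27 * 5.6170e+06)
= 6.626e-34 / 1.3145e-20
= 5.0405e-14 m

5.0405e-14


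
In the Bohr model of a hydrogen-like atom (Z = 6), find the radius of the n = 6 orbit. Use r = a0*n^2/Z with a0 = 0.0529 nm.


r = a0 * n^2 / Z
= 0.0529 * 6^2 / 6
= 0.0529 * 36 / 6
= 0.3174 nm

0.3174


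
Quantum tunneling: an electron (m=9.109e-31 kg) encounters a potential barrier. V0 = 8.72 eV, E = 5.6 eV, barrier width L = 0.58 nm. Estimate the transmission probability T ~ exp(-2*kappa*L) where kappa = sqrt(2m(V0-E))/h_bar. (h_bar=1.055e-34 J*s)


V0 - E = 3.12 eV = 4.9982e-19 J
kappa = sqrt(2 * m * (V0-E)) / h_bar
= sqrt(2 * 9.109e-31 * 4.9982e-19) / 1.055e-34
= 9.0450e+09 /m
2*kappa*L = 2 * 9.0450e+09 * 0.58e-9
= 10.4921
T = exp(-10.4921) = 2.775350e-05

2.775350e-05


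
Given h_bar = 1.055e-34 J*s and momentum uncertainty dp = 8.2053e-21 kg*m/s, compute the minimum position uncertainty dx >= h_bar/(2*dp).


dx = h_bar / (2 * dp)
= 1.055e-34 / (2 * 8.2053e-21)
= 1.055e-34 / 1.6411e-20
= 6.4288e-15 m

6.4288e-15


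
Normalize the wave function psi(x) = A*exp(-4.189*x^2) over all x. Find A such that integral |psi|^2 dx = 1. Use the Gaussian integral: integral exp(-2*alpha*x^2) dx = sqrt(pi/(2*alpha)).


integral |psi|^2 dx = A^2 * sqrt(pi/(2*alpha)) = 1
A^2 = sqrt(2*alpha/pi)
= sqrt(2 * 4.189 / pi)
= 1.633034
A = sqrt(1.633034)
= 1.2779

1.2779


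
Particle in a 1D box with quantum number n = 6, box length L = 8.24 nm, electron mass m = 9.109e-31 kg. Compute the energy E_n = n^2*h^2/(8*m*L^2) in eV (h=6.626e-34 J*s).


E = n^2 * h^2 / (8 * m * L^2)
= 6^2 * (6.626e-34)^2 / (8 * 9.109e-31 * (8.24e-9)^2)
= 36 * 4.3904e-67 / (8 * 9.109e-31 * 6.7898e-17)
= 3.1944e-20 J
= 0.1994 eV

0.1994


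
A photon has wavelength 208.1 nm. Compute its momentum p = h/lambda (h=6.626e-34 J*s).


p = h / lambda
= 6.626e-34 / (208.1e-9)
= 6.626e-34 / 2.0810e-07
= 3.1840e-27 kg*m/s

3.1840e-27


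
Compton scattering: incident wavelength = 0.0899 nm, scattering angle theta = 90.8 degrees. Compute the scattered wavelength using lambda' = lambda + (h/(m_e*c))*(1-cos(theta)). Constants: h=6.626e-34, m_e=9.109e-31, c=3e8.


Compton wavelength: h/(m_e*c) = 2.4247e-12 m
d_lambda = 2.4247e-12 * (1 - cos(90.8 deg))
= 2.4247e-12 * 1.013962
= 2.4586e-12 m = 0.002459 nm
lambda' = 0.0899 + 0.002459
= 0.092359 nm

0.092359


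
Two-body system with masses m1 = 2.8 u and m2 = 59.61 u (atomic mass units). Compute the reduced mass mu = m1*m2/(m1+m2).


mu = m1 * m2 / (m1 + m2)
= 2.8 * 59.61 / (2.8 + 59.61)
= 166.908 / 62.41
= 2.6744 u

2.6744


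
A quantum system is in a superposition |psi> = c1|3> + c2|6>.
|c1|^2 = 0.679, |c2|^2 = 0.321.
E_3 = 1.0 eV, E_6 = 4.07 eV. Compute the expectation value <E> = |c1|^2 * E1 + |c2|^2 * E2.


<E> = |c1|^2 * E1 + |c2|^2 * E2
= 0.679 * 1.0 + 0.321 * 4.07
= 0.679 + 1.3065
= 1.9855 eV

1.9855


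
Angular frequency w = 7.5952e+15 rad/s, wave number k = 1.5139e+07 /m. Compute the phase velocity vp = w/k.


vp = w / k
= 7.5952e+15 / 1.5139e+07
= 5.0170e+08 m/s

5.0170e+08


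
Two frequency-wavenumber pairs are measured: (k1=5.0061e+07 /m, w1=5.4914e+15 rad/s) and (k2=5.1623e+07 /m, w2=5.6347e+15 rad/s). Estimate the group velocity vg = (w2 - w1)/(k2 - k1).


vg = (w2 - w1) / (k2 - k1)
= (5.6347e+15 - 5.4914e+15) / (5.1623e+07 - 5.0061e+07)
= 1.4330e+14 / 1.5620e+06
= 9.1741e+07 m/s

9.1741e+07


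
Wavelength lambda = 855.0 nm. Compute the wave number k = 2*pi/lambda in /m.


k = 2 * pi / lambda
= 6.2832 / (855.0e-9)
= 6.2832 / 8.5500e-07
= 7.3488e+06 /m

7.3488e+06


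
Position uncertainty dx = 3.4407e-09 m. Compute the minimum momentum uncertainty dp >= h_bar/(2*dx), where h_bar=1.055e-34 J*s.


dp = h_bar / (2 * dx)
= 1.055e-34 / (2 * 3.4407e-09)
= 1.055e-34 / 6.8814e-09
= 1.5331e-26 kg*m/s

1.5331e-26


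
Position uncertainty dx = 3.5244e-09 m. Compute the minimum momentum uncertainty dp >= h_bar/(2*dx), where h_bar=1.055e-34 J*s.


dp = h_bar / (2 * dx)
= 1.055e-34 / (2 * 3.5244e-09)
= 1.055e-34 / 7.0488e-09
= 1.4967e-26 kg*m/s

1.4967e-26


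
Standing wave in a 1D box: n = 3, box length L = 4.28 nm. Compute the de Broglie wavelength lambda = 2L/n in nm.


lambda = 2L / n
= 2 * 4.28 / 3
= 8.56 / 3
= 2.8533 nm

2.8533


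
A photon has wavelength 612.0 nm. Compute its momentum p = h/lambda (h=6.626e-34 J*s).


p = h / lambda
= 6.626e-34 / (612.0e-9)
= 6.626e-34 / 6.1200e-07
= 1.0827e-27 kg*m/s

1.0827e-27


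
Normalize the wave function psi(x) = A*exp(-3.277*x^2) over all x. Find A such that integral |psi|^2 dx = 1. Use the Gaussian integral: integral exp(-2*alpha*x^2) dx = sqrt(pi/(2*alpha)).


integral |psi|^2 dx = A^2 * sqrt(pi/(2*alpha)) = 1
A^2 = sqrt(2*alpha/pi)
= sqrt(2 * 3.277 / pi)
= 1.444369
A = sqrt(1.444369)
= 1.2018

1.2018


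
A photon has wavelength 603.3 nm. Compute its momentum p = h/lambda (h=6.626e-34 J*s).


p = h / lambda
= 6.626e-34 / (603.3e-9)
= 6.626e-34 / 6.0330e-07
= 1.0983e-27 kg*m/s

1.0983e-27


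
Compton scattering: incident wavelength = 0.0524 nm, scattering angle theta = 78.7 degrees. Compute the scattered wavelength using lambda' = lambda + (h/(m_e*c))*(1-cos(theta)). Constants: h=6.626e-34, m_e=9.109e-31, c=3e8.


Compton wavelength: h/(m_e*c) = 2.4247e-12 m
d_lambda = 2.4247e-12 * (1 - cos(78.7 deg))
= 2.4247e-12 * 0.804054
= 1.9496e-12 m = 0.00195 nm
lambda' = 0.0524 + 0.00195
= 0.05435 nm

0.05435


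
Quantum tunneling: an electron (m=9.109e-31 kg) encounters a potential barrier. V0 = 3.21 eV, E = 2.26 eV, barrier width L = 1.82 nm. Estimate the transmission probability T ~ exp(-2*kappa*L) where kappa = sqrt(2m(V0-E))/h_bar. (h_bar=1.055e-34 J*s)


V0 - E = 0.95 eV = 1.5219e-19 J
kappa = sqrt(2 * m * (V0-E)) / h_bar
= sqrt(2 * 9.109e-31 * 1.5219e-19) / 1.055e-34
= 4.9910e+09 /m
2*kappa*L = 2 * 4.9910e+09 * 1.82e-9
= 18.1674
T = exp(-18.1674) = 1.288269e-08

1.288269e-08


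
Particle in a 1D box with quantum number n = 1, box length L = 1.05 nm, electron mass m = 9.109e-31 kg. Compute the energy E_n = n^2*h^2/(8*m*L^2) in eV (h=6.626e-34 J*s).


E = n^2 * h^2 / (8 * m * L^2)
= 1^2 * (6.626e-34)^2 / (8 * 9.109e-31 * (1.05e-9)^2)
= 1 * 4.3904e-67 / (8 * 9.109e-31 * 1.1025e-18)
= 5.4647e-20 J
= 0.3411 eV

0.3411


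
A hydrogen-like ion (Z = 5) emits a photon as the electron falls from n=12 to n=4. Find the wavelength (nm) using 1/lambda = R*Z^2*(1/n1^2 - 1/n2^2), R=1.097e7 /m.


1/lambda = R * Z^2 * (1/n1^2 - 1/n2^2)
= 1.097e7 * 5^2 * (1/4^2 - 1/12^2)
= 1.097e7 * 25 * (0.0625 - 0.006944)
= 1.5236e+07 /m
lambda = 1 / 1.5236e+07
= 65.6335 nm

65.6335


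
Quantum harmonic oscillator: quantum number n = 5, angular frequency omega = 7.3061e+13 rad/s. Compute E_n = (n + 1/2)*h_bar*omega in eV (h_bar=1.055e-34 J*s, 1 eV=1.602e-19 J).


E = (n + 1/2) * h_bar * omega
= (5 + 0.5) * 1.055e-34 * 7.3061e+13
= 5.5 * 7.7079e-21
= 4.2394e-20 J
= 0.2646 eV

0.2646


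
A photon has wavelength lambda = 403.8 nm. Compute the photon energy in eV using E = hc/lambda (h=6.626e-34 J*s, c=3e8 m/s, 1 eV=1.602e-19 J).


E = hc / lambda
= (6.626e-34)(3e8) / (403.8e-9)
= 1.9878e-25 / 4.0380e-07
= 4.9227e-19 J
Converting to eV: 4.9227e-19 / 1.602e-19
= 3.0729 eV

3.0729


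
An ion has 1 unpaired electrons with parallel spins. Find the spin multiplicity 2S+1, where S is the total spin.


Total spin S = N * (1/2) = 1 * 0.5 = 0.5
Spin multiplicity = 2S + 1
= 2 * 0.5 + 1
= 2

2


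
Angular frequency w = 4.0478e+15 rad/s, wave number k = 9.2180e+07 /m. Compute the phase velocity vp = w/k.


vp = w / k
= 4.0478e+15 / 9.2180e+07
= 4.3912e+07 m/s

4.3912e+07


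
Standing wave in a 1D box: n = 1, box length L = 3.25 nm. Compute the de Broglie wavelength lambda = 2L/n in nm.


lambda = 2L / n
= 2 * 3.25 / 1
= 6.5 / 1
= 6.5 nm

6.5


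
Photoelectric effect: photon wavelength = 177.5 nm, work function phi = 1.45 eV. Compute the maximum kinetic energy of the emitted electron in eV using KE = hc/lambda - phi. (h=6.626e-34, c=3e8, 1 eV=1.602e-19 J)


E_photon = hc / lambda
= (6.626e-34)(3e8) / (177.5e-9)
= 1.1199e-18 J
= 6.9906 eV
KE = E_photon - phi
= 6.9906 - 1.45
= 5.5406 eV

5.5406


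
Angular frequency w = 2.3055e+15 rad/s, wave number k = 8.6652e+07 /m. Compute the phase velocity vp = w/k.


vp = w / k
= 2.3055e+15 / 8.6652e+07
= 2.6606e+07 m/s

2.6606e+07


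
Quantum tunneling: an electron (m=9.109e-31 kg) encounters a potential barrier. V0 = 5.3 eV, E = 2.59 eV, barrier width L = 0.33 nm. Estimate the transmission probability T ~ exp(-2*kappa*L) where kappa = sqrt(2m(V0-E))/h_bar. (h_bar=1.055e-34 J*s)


V0 - E = 2.71 eV = 4.3414e-19 J
kappa = sqrt(2 * m * (V0-E)) / h_bar
= sqrt(2 * 9.109e-31 * 4.3414e-19) / 1.055e-34
= 8.4297e+09 /m
2*kappa*L = 2 * 8.4297e+09 * 0.33e-9
= 5.5636
T = exp(-5.5636) = 3.834856e-03

3.834856e-03


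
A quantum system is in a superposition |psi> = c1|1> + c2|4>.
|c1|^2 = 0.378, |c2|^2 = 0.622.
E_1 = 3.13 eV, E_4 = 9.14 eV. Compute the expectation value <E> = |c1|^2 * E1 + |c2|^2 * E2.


<E> = |c1|^2 * E1 + |c2|^2 * E2
= 0.378 * 3.13 + 0.622 * 9.14
= 1.1831 + 5.6851
= 6.8682 eV

6.8682


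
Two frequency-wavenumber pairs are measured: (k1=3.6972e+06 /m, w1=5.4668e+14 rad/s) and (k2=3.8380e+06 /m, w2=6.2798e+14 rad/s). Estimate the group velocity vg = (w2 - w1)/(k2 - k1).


vg = (w2 - w1) / (k2 - k1)
= (6.2798e+14 - 5.4668e+14) / (3.8380e+06 - 3.6972e+06)
= 8.1300e+13 / 1.4080e+05
= 5.7741e+08 m/s

5.7741e+08


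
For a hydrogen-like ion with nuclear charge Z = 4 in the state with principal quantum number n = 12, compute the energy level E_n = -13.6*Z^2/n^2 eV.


E_n = -13.6 * Z^2 / n^2
= -13.6 * 4^2 / 12^2
= -13.6 * 16 / 144
= -1.5111 eV

-1.5111


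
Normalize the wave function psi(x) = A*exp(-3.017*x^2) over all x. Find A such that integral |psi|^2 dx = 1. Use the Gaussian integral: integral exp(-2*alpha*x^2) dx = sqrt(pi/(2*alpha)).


integral |psi|^2 dx = A^2 * sqrt(pi/(2*alpha)) = 1
A^2 = sqrt(2*alpha/pi)
= sqrt(2 * 3.017 / pi)
= 1.385887
A = sqrt(1.385887)
= 1.1772

1.1772


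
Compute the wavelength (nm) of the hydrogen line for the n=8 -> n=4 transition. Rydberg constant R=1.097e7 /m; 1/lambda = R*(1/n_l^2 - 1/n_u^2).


1/lambda = R * (1/n_l^2 - 1/n_u^2)
= 1.097e7 * (1/4^2 - 1/8^2)
= 1.097e7 * (0.0625 - 0.015625)
= 1.097e7 * 0.046875
= 5.1422e+05 /m
lambda = 1 / 5.1422e+05 = 1944.6977 nm

1944.6977


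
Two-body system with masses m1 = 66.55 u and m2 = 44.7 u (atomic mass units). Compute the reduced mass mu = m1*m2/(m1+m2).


mu = m1 * m2 / (m1 + m2)
= 66.55 * 44.7 / (66.55 + 44.7)
= 2974.785 / 111.25
= 26.7396 u

26.7396


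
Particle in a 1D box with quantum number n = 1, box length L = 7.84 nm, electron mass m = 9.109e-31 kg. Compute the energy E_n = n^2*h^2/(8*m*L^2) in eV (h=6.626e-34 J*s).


E = n^2 * h^2 / (8 * m * L^2)
= 1^2 * (6.626e-34)^2 / (8 * 9.109e-31 * (7.84e-9)^2)
= 1 * 4.3904e-67 / (8 * 9.109e-31 * 6.1466e-17)
= 9.8019e-22 J
= 0.0061 eV

0.0061


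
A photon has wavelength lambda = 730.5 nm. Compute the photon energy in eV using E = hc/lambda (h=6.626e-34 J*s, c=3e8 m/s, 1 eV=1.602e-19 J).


E = hc / lambda
= (6.626e-34)(3e8) / (730.5e-9)
= 1.9878e-25 / 7.3050e-07
= 2.7211e-19 J
Converting to eV: 2.7211e-19 / 1.602e-19
= 1.6986 eV

1.6986


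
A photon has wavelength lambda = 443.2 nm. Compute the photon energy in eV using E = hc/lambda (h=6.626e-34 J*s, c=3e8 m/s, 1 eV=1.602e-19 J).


E = hc / lambda
= (6.626e-34)(3e8) / (443.2e-9)
= 1.9878e-25 / 4.4320e-07
= 4.4851e-19 J
Converting to eV: 4.4851e-19 / 1.602e-19
= 2.7997 eV

2.7997


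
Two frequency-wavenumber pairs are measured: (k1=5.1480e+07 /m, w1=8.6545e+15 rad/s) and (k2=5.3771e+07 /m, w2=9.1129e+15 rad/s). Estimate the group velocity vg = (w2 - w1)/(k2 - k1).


vg = (w2 - w1) / (k2 - k1)
= (9.1129e+15 - 8.6545e+15) / (5.3771e+07 - 5.1480e+07)
= 4.5840e+14 / 2.2910e+06
= 2.0009e+08 m/s

2.0009e+08


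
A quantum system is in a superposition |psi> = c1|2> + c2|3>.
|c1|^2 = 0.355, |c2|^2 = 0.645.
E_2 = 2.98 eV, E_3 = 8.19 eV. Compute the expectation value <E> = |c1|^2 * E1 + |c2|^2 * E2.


<E> = |c1|^2 * E1 + |c2|^2 * E2
= 0.355 * 2.98 + 0.645 * 8.19
= 1.0579 + 5.2825
= 6.3404 eV

6.3404


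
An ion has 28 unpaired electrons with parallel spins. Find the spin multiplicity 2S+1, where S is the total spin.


Total spin S = N * (1/2) = 28 * 0.5 = 14.0
Spin multiplicity = 2S + 1
= 2 * 14.0 + 1
= 29

29


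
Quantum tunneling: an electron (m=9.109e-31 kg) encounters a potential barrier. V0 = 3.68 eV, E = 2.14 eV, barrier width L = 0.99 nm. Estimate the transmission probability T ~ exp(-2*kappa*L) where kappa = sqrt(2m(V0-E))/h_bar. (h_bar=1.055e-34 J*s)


V0 - E = 1.54 eV = 2.4671e-19 J
kappa = sqrt(2 * m * (V0-E)) / h_bar
= sqrt(2 * 9.109e-31 * 2.4671e-19) / 1.055e-34
= 6.3546e+09 /m
2*kappa*L = 2 * 6.3546e+09 * 0.99e-9
= 12.5821
T = exp(-12.5821) = 3.432762e-06

3.432762e-06


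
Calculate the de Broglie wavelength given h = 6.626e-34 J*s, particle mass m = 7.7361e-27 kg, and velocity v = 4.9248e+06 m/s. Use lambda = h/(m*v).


lambda = h / (m * v)
= 6.626e-34 / (7.7361e-27 * 4.9248e+06)
= 6.626e-34 / 3.8099e-20
= 1.7392e-14 m

1.7392e-14


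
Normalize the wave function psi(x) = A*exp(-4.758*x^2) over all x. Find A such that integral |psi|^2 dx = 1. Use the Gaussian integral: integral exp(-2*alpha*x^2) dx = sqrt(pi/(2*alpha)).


integral |psi|^2 dx = A^2 * sqrt(pi/(2*alpha)) = 1
A^2 = sqrt(2*alpha/pi)
= sqrt(2 * 4.758 / pi)
= 1.740413
A = sqrt(1.740413)
= 1.3192

1.3192


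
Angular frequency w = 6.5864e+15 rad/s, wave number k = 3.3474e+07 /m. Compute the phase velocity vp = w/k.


vp = w / k
= 6.5864e+15 / 3.3474e+07
= 1.9676e+08 m/s

1.9676e+08


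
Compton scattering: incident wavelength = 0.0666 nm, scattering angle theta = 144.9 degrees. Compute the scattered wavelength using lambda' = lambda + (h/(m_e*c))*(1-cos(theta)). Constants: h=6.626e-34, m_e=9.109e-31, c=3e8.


Compton wavelength: h/(m_e*c) = 2.4247e-12 m
d_lambda = 2.4247e-12 * (1 - cos(144.9 deg))
= 2.4247e-12 * 1.81815
= 4.4085e-12 m = 0.004408 nm
lambda' = 0.0666 + 0.004408
= 0.071008 nm

0.071008


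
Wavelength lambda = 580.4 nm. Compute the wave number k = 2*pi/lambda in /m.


k = 2 * pi / lambda
= 6.2832 / (580.4e-9)
= 6.2832 / 5.8040e-07
= 1.0826e+07 /m

1.0826e+07


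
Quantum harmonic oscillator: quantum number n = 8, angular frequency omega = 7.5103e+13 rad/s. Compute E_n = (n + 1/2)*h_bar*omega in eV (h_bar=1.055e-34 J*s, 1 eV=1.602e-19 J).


E = (n + 1/2) * h_bar * omega
= (8 + 0.5) * 1.055e-34 * 7.5103e+13
= 8.5 * 7.9234e-21
= 6.7349e-20 J
= 0.4204 eV

0.4204


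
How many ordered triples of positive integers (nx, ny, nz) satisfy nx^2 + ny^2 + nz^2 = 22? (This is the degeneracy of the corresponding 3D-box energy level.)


Enumerate all (nx, ny, nz) with nx^2 + ny^2 + nz^2 = 22:
(2,3,3)
(3,2,3)
(3,3,2)
Total degeneracy = 3

3


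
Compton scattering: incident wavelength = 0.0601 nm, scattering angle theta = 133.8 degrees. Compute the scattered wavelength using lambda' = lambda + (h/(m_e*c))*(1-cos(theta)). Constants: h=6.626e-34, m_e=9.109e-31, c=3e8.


Compton wavelength: h/(m_e*c) = 2.4247e-12 m
d_lambda = 2.4247e-12 * (1 - cos(133.8 deg))
= 2.4247e-12 * 1.692143
= 4.1030e-12 m = 0.004103 nm
lambda' = 0.0601 + 0.004103
= 0.064203 nm

0.064203


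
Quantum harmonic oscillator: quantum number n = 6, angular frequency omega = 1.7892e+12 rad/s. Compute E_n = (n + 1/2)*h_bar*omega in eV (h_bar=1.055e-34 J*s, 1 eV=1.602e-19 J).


E = (n + 1/2) * h_bar * omega
= (6 + 0.5) * 1.055e-34 * 1.7892e+12
= 6.5 * 1.8876e-22
= 1.2269e-21 J
= 0.0077 eV

0.0077
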